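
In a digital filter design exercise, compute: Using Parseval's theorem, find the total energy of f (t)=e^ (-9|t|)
Parseval's theorem: E = integral |f(t)|^2 dt = (1/2pi) integral |F(omega)|^2 domega
E = integral_{-inf}^{inf} e^(-18|t|) dt = 2*integral_0^inf e^(-18t) dt = 2/(2*9) = 1/9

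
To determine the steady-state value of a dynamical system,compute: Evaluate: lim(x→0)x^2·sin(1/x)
Squeeze theorem: -|x^2| ≤ x^2·sin(1/x) ≤ |x^2|
Since x^2 → 0 as x → 0, by squeeze theorem the limit is 0

Answer: 0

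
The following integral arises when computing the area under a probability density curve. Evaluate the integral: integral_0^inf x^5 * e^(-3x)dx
This is a Gamma integral. Substitute u = 3x (du = 3 dx):
integral_0^inf x^5*e^(-3x) dx = (1/3^6) integral_0^inf u^5*e^(-u) du
= Gamma(6)/3^6 = 5!/3^6 = 120/729

Answer: 40/243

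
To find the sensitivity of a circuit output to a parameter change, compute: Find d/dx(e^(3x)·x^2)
Product rule: (fg)' = f'g+fg'
f = e^(3x), f' = 3·e^(3x)
g = x^2, g' = 2x

Answer: 3·e^(3x)·x^2+2·e^(3x)·x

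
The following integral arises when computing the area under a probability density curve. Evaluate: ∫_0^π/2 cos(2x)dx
Antiderivative: sin(2x)/2
Evaluate at bounds: [sin(2·π/2)/2] - [sin(2·0)/2]
=((0) - (0))/2=0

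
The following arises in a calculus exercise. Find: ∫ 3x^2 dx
Using power rule: ∫ 3x^2 dx=3/3 x^3+C=x^3+C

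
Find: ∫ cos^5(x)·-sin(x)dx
Let u=cos(x), du=-sin(x) dx
∫ u^5 du=u^6/6 + C

Answer: cos^6(x)/6 + C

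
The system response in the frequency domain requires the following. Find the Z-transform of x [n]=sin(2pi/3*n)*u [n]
Z{sin(w0 * n) * u[n]} = z * sin(w0)/(z^2 - 2z * cos(w0) + 1)
With w0 = 2pi/3: X(z) = z * sin(2pi/3)/(z^2 - 2z * cos(2pi/3) + 1)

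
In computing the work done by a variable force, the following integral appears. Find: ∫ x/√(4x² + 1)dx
Let u=4x²+1, du=8x dx
∫ (1/8)·u^(-1/2) du=√u/4+C

Answer: √(4x²+1)/4+C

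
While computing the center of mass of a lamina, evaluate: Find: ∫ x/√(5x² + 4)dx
Let u=5x² + 4, du=10x dx
∫ (1/10)·u^(-1/2) du=√u/5 + C

Answer: √(5x² + 4)/5 + C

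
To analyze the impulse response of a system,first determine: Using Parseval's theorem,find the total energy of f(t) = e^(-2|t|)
Parseval's theorem: E=integral |f(t)|^2 dt=(1/2pi) integral |F(omega)|^2 domega
E=integral_{-inf}^{inf} e^(-4|t|) dt=2 * integral_0^inf e^(-4t) dt=2/(2 * 2)=1/2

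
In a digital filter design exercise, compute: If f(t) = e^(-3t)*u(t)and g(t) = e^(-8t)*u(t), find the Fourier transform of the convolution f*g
By the convolution theorem: F{f*g} = F(omega)*G(omega)
F(omega) = 1/(3 + j*omega), G(omega) = 1/(8 + j*omega)
F{f*g} = 1/((3 + j*omega)(8 + j*omega))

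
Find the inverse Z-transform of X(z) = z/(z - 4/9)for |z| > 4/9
Standard pair: z/(z-a) <-> a^n * u[n] for causal signals
With a = 4/9: x[n] = (4/9)^n * u[n]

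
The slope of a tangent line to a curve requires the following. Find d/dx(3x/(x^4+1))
Quotient rule: (f/g)' = (f'g - fg')/g²
f = 3x, f' = 3
g = x^4+1, g' = 4x^3

Answer: (3·(x^4+1)-12x^4)/(x^4+1)²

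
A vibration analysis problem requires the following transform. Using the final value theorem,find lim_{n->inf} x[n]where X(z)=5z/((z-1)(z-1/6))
Final value theorem: lim x[n]=lim_{z->1} (z-1) * X(z)
(z-1) * X(z)=5z/(z-1/6)
As z->1: 5/(1 - 1/6)=5/(5/6)=6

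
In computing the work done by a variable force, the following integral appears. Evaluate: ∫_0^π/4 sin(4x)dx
Antiderivative: -cos(4x)/4
Evaluate at bounds: [-cos(4·π/4)/4] - [-cos(4·0)/4]
=(-(-1) + (1))/4=1/2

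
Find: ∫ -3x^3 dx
Using power rule: ∫ -3x^3 dx=-3/4 x^4+C=(-3/4)x^4+C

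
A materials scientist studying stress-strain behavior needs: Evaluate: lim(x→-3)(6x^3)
Polynomial is continuous, so substitute x = -3:
6·(-3)^3 = -162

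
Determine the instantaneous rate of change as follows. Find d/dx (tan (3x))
Chain rule: d/dx[tan(u)] = sec²(u)·u' where u = 3x
u' = 3

Answer: 3·sec²(3x)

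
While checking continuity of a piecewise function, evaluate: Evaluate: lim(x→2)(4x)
Polynomial is continuous, so substitute x = 2:
4·2 = 8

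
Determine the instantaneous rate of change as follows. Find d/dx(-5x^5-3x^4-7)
Power rule: d/dx(ax^n) = n·a·x^(n-1)
Term by term: -25·x^4-12·x^3

Answer: -25x^4-12x^3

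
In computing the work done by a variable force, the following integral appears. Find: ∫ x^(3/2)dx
Power rule: ∫ x^(3/2) dx=x^(5/2)/(5/2)+C

Answer: (2/5)·x^(5/2)+C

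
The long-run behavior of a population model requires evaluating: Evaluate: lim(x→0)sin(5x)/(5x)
L'Hôpital (0/0): lim 5cos(5x)/5=5/5

Answer: 1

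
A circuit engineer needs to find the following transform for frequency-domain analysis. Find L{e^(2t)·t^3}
First shifting: L{e^(at)f(t)} = F(s-a)
L{t^3} = 6/s^4
Shift s → s-2: 6/(s-2)^4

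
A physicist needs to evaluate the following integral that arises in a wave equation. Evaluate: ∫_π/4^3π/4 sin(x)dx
Antiderivative: -cos(x)
Evaluate at bounds: [-cos(1·3π/4)/1] - [-cos(1·π/4)/1]
= (-(-√2/2)+(√2/2))/1 = √2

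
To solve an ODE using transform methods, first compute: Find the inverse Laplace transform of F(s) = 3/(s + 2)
L^(-1){3/(s-a)}=c·e^(at)
Here a=-2, c=3

Answer: 3e^(-2t)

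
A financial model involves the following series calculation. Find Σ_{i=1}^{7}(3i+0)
= 3·Σ i+0·7 = 3·28+0 = 84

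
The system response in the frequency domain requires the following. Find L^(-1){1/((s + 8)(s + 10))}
Partial fractions: 1/((s + 8)(s + 10))=A/(s + 8) + B/(s + 10)
Cover-up: A=1/(s + 10)|_{s=-8}=1/2; B=1/(s + 8)|_{s=-10}=-1/2
L^(-1)=(1/2)e^(-8t) - (1/2)e^(-10t)

Answer: (1/2)(e^(-8t) - e^(-10t))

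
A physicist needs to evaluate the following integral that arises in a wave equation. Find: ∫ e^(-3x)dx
Since d/dx[e^(-3x)] = -3e^(-3x), we get -1/3 e^(-3x) + C

Answer: (-1/3)e^(-3x) + C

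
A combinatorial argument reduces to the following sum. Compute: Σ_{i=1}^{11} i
Using formula: Σ i^1=n(n+1)/2=11·12/2=66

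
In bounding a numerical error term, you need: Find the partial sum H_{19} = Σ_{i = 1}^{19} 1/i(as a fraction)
H_19=1+1/2+1/3+...+1/19
=275295799/77597520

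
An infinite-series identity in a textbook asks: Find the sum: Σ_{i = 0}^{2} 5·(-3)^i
Geometric series: S = a(1 - r^n)/(1 - r)
a = 5, r = -3, n = 3
S = 5(1 + 27)/4 = 35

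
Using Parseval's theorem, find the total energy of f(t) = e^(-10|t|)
Parseval's theorem: E=integral |f(t)|^2 dt=(1/2pi) integral |F(omega)|^2 domega
E=integral_{-inf}^{inf} e^(-20|t|) dt=2 * integral_0^inf e^(-20t) dt=2/(2 * 10)=1/10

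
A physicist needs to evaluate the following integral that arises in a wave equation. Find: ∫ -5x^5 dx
Using power rule: ∫ -5x^5 dx = -5/6 x^6 + C = (-5/6)x^6 + C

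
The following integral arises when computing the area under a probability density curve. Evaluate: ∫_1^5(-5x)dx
Step 1: Find antiderivative F(x)=(-5/2)x^2
Step 2: F(5) - F(1)=-125/2 - (-5/2)=-60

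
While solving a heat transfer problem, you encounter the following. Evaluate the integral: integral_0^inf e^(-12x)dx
integral_0^inf e^(-12x) dx = [-1/12*e^(-12x)]_0^inf
= 0 - (-1/12) = 1/12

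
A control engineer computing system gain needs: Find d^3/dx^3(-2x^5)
Apply power rule 3 times:
d^1: -10x^4
d^2: -40x^3
d^3: -120x^2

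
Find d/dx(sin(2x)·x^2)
Product rule: (fg)'=f'g + fg'
f=sin(2x), f'=2·cos(2x)
g=x^2, g'=2x

Answer: 2·cos(2x)·x^2 + 2·sin(2x)·x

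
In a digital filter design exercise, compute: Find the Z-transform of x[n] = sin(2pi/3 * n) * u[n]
Z{sin(w0*n)*u[n]}=z*sin(w0)/(z^2 - 2z*cos(w0) + 1)
With w0=2pi/3: X(z)=z*sin(2pi/3)/(z^2 - 2z*cos(2pi/3) + 1)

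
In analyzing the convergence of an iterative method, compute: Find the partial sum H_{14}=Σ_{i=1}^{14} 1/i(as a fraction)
H_14=1 + 1/2 + 1/3 + ... + 1/14
=1171733/360360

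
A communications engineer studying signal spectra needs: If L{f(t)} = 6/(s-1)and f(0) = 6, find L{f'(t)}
L{f'(t)} = s·F(s) - f(0) = 6s/(s-1)-6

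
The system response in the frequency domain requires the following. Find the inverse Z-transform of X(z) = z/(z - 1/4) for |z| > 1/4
Standard pair: z/(z-a) <-> a^n * u[n] for causal signals
With a=1/4: x[n]=(1/4)^n * u[n]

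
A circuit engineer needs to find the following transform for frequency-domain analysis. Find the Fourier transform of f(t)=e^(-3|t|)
Using the standard pair: F{e^(-a|t|)} = 2a/(a^2 + omega^2)
With a = 3: F(omega) = 6/(9 + omega^2)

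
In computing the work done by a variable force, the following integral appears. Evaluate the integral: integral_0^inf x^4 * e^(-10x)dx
This is a Gamma integral. Substitute u = 10x (du = 10 dx):
integral_0^inf x^4*e^(-10x) dx = (1/10^5) integral_0^inf u^4*e^(-u) du
= Gamma(5)/10^5 = 4!/10^5 = 24/100000

Answer: 3/12500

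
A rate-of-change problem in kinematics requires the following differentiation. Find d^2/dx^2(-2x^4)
Apply power rule 2 times:
d^1: -8x^3
d^2: -24x^2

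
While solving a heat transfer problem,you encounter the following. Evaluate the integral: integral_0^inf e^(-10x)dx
integral_0^inf e^(-10x) dx=[-1/10*e^(-10x)]_0^inf
=0 - (-1/10)=1/10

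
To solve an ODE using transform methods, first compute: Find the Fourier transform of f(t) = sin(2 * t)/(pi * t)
sin(W*t)/(pi*t)=(W/pi)*sinc(W*t/pi) is the impulse response of the ideal low-pass filter with cutoff W (here W=2).
Its Fourier transform is a rectangular function:
F(omega)=1 for |omega| < 2, 0 otherwise

Answer: rect(omega/4) [i.e., 1 for |omega| < 2, 0 otherwise]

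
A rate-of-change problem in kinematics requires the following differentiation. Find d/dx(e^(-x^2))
Chain rule: d/dx[e^u]=e^u · u' where u=-x^2
u'=-2x

Answer: -2x·e^(-x^2)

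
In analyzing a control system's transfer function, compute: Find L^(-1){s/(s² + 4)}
L^(-1){s/(s²+w²)}=cos(wt)
Here w=2

Answer: cos(2t)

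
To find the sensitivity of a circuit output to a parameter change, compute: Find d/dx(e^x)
Chain rule: d/dx[e^u] = e^u · u' where u = x
u' = 1

Answer: 1·e^x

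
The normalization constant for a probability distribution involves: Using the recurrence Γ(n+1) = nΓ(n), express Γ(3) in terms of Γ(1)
Γ(3) = 2Γ(2) = 2·1Γ(1) = ... = 2!·Γ(1) = 2·Γ(1)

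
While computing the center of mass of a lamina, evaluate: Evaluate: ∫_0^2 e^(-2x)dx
Antiderivative: (1/(-2))e^(-2x)
Evaluate: (1/(-2))(e^-4-1)

Answer: (e^-4-1)/(-2)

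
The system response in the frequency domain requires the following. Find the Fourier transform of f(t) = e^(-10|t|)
Using the standard pair: F{e^(-a|t|)} = 2a/(a^2 + omega^2)
With a = 10: F(omega) = 20/(100 + omega^2)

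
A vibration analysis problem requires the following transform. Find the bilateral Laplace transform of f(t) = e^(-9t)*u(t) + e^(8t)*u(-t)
For e^(-9t)*u(t): L=1/(s+9), Re(s) > -9
For e^(8t)*u(-t): L=-1/(s-8), Re(s) < 8
Combined: F(s)=1/(s+9)-1/(s-8), -9 < Re(s) < 8

Answer: 1/(s+9)-1/(s-8), ROC: -9 < Re(s) < 8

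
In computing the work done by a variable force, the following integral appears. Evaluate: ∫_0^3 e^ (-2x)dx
Antiderivative: (1/(-2))e^(-2x)
Evaluate: (1/(-2))(e^-6-1)

Answer: (e^-6-1)/(-2)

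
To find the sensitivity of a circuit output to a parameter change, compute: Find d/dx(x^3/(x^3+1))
Quotient rule: (f/g)' = (f'g - fg')/g²
f = x^3, f' = 3x^2
g = x^3+1, g' = 3x^2

Answer: (3x^2·(x^3+1)-3x^5)/(x^3+1)²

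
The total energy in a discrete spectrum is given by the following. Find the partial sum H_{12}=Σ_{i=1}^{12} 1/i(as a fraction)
H_12 = 1 + 1/2 + 1/3 + ... + 1/12
= 86021/27720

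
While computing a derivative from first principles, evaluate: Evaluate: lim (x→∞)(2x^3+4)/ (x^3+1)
Divide numerator and denominator by x^3:
lim (2+4/x^3)/(1+1/x^3)=2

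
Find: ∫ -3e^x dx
Since d/dx[e^x] = +e^x, we get -3e^x+C

Answer: -3e^x+C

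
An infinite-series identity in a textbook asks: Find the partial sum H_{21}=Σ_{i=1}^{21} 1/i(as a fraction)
H_21=1 + 1/2 + 1/3 + ... + 1/21
=18858053/5173168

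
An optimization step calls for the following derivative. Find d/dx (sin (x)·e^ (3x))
Product rule: (fg)'=f'g+fg'
f=sin(x), f'=cos(x)
g=e^(3x), g'=3·e^(3x)

Answer: cos(x)·e^(3x)+3·sin(x)·e^(3x)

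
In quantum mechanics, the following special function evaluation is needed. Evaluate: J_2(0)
J_n(0) = 0 for all n > 0 (Bessel function of first kind)
J_2(0) = 0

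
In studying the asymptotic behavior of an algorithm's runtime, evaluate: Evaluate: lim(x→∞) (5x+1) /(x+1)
Divide numerator and denominator by x:
lim (5 + 1/x)/(1 + 1/x)=5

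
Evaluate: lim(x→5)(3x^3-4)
Polynomial is continuous, so substitute x=5:
3·5^3 - 4=371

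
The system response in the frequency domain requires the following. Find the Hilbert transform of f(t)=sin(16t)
The Hilbert transform shifts each frequency component by -pi/2.
H{sin(wt)} = -cos(wt)
With w = 16: H{sin(16t)} = -cos(16t)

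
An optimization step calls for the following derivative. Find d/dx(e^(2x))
Chain rule: d/dx[e^u]=e^u · u' where u=2x
u'=2

Answer: 2·e^(2x)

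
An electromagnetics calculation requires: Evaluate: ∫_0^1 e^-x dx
Antiderivative: -e^-x
Evaluate: -(e^-1 - 1)

Answer: (e^-1 - 1)/(-1)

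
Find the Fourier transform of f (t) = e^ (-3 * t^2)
The Fourier transform of a Gaussian e^(-a*t^2) is sqrt(pi/a)*e^(-omega^2/(4a)).
With a=3: F(omega)=sqrt(pi/3)*e^(-omega^2/12)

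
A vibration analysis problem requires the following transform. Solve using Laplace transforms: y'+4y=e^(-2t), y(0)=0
Take L: sY - 0 + 4Y=1/(s + 2)
Y(s + 4)=1/(s + 2) + 0
Y=1/((s + 2)(s + 4)) + 0/(s + 4)
Partial fractions: 1/((s + 2)(s + 4))=(1/2)/(s + 2) - (1/2)/(s + 4)
So Y=(1/2)/(s + 2) - (1/2)/(s + 4)
Inverse Laplace transform (L^(-1){1/(s + 2)}=e^(-2t), L^(-1){1/(s + 4)}=e^(-4t)):

Answer: y(t)=(1/2)·e^(-2t) - (1/2)·e^(-4t)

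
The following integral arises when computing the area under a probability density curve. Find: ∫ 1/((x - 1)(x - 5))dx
Partial fractions: 1/((x-1)(x-5))=A/(x-1) + B/(x-5)
A=-1/4, B=1/4
∫ [-1/4· 1/(x-1) + 1/4· 1/(x-5)] dx
=(1/4)[ln|x-5| - ln|x-1|] + C

Answer: (1/4)·ln|(x-5)/(x-1)| + C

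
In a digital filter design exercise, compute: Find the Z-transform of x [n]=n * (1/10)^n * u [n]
Using the property Z{n*a^n*u[n]} = az/(z-a)^2
With a = 1/10: X(z) = (1/10)z/(z - 1/10)^2, |z| > 1/10

Answer: (1/10)z/(z - 1/10)^2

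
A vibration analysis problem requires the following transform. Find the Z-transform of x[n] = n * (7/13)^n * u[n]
Using the property Z{n*a^n*u[n]} = az/(z-a)^2
With a = 7/13: X(z) = (7/13)z/(z - 7/13)^2, |z| > 7/13

Answer: (7/13)z/(z - 7/13)^2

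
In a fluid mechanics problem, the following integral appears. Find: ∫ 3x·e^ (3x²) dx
Let u = 3x², du = 6x dx
∫ (1/2)e^u du = e^u/2+C

Answer: e^(3x²)/2+C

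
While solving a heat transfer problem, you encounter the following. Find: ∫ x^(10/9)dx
Power rule: ∫ x^(10/9) dx=x^(19/9)/(19/9)+C

Answer: (9/19)·x^(19/9)+C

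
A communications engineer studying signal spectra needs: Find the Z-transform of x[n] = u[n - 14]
Using the time-shift property: Z{u[n-14]} = z^(-14) * z/(z-1)
= z^(-13)/(z-1)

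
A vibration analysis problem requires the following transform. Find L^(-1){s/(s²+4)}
L^(-1){s/(s² + w²)} = cos(wt)
Here w = 2

Answer: cos(2t)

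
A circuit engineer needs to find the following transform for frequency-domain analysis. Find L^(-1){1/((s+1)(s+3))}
Partial fractions: 1/((s + 1)(s + 3)) = A/(s + 1) + B/(s + 3)
Cover-up: A = 1/(s + 3)|_{s = -1} = 1/2; B = 1/(s + 1)|_{s = -3} = -1/2
L^(-1) = (1/2)e^(-t) - (1/2)e^(-3t)

Answer: (1/2)(e^(-t) - e^(-3t))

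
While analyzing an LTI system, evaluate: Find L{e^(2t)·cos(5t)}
First shifting: L{e^(at)f(t)}=F(s-a)
L{cos(5t)}=s/(s² + 25)
Shift: (s-2)/((s-2)² + 25)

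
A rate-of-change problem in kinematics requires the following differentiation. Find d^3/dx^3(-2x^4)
Apply power rule 3 times:
d^1: -8x^3
d^2: -24x^2
d^3: -48x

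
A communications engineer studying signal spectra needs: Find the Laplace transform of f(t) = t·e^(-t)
L{t·e^(at)}=1/(s-a)²
L{t·e^(-t)}=1/(s + 1)²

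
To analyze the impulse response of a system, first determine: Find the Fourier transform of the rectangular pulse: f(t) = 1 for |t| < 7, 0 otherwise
F(omega) = integral from -7 to 7 of e^(-j*omega*t) dt
= 2*sin(7*omega)/omega = 14*sinc(7*omega/pi)

Answer: 2*sin(7*omega)/omega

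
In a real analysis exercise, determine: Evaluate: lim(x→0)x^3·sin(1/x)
Squeeze theorem: -|x^3| ≤ x^3·sin(1/x) ≤ |x^3|
Since x^3 → 0 as x → 0, by squeeze theorem the limit is 0

Answer: 0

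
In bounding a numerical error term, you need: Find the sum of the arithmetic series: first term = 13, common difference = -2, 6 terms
Last term: a_n = 13 + (6 - 1)·-2 = 3
Sum = n(a_1 + a_n)/2 = 6(13 + 3)/2 = 48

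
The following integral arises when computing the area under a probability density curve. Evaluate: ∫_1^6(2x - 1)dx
Step 1: Find antiderivative F(x)=x^2 - x
Step 2: F(6) - F(1)=30 - (0)=30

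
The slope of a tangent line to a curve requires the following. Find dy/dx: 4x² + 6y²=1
Differentiate: 8x + 12y·(dy/dx)=0
dy/dx=-8x/(12y)=-(2/3)·(x/y)

Answer: dy/dx=-(2/3)·(x/y)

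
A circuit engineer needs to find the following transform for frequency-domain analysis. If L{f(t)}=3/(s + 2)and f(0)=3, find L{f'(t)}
L{f'(t)} = s·F(s) - f(0) = 3s/(s + 2) - 3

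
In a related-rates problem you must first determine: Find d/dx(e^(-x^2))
Chain rule: d/dx[e^u] = e^u · u' where u = -x^2
u' = -2x

Answer: -2x·e^(-x^2)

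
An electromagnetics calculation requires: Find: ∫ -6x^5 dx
Using power rule: ∫ -6x^5 dx=-6/6 x^6+C=-x^6+C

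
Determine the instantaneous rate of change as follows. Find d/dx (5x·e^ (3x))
Product rule: (fg)' = f'g+fg'
f = 5x, f' = 5
g = e^(3x), g' = 3·e^(3x)

Answer: 5·e^(3x)+15x·e^(3x)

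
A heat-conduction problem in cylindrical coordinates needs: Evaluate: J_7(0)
J_n(0) = 0 for all n > 0 (Bessel function of first kind)
J_7(0) = 0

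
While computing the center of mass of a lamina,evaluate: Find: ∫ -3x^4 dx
Using power rule: ∫ -3x^4 dx = -3/5 x^5 + C = (-3/5)x^5 + C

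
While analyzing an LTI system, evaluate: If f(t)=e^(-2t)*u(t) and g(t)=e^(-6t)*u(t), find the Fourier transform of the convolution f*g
By the convolution theorem: F{f * g}=F(omega) * G(omega)
F(omega)=1/(2 + j * omega), G(omega)=1/(6 + j * omega)
F{f * g}=1/((2 + j * omega)(6 + j * omega))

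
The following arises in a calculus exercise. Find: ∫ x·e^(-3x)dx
Integration by parts: u=x, dv=e^(-3x) dx
du=dx, v=e^(-3x)/(-3)
=x·e^(-3x)/(-3) - ∫ e^(-3x)/(-3) dx
=x·e^(-3x)/(-3) - e^(-3x)/9+C

Answer: e^(-3x)(x/(-3)-1/9)+C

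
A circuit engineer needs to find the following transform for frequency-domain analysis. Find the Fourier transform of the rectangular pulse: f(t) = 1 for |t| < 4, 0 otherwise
F(omega) = integral from -4 to 4 of e^(-j * omega * t) dt
= 2 * sin(4 * omega)/omega = 8 * sinc(4 * omega/pi)

Answer: 2 * sin(4 * omega)/omega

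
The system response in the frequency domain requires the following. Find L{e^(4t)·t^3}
First shifting: L{e^(at)f(t)}=F(s-a)
L{t^3}=6/s^4
Shift s → s-4: 6/(s-4)^4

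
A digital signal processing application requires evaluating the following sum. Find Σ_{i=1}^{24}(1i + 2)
=1·Σ i+2·24=1·300+48=348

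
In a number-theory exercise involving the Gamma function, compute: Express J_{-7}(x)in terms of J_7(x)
For integer n: J_{-n}(x)=(-1)^n J_n(x)
With n=7: J_{-7}(x)=(-1)^7 J_7(x)=-J_7(x)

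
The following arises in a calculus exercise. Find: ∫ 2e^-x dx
Since d/dx[e^-x]=- e^-x, we get -2e^-x+C

Answer: -2e^-x+C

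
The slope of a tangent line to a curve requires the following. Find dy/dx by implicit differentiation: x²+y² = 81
Differentiate both sides: 2x + 2y·(dy/dx)=0
Solve: dy/dx=-2x/(2y)=-x/y

Answer: dy/dx=-x/y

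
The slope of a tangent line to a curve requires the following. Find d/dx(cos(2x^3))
Chain rule: d/dx[cos(u)]=-sin(u)·u' where u=2x^3
u'=6x^2

Answer: -6x^2·sin(2x^3)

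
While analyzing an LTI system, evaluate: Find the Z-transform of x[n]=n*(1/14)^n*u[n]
Using the property Z{n*a^n*u[n]}=az/(z-a)^2
With a=1/14: X(z)=(1/14)z/(z - 1/14)^2, |z| > 1/14

Answer: (1/14)z/(z - 1/14)^2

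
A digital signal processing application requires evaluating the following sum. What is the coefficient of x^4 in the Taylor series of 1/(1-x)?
1/(1-x)=Σ x^n for |x|<1
All coefficients are 1

Answer: 1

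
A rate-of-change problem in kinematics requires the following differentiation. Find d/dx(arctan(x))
d/dx[arctan(u)] = u'/(1 + u²), u = x, u' = 1

Answer: 1/(1 + x²)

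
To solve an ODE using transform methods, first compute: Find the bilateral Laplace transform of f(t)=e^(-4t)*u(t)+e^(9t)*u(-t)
For e^(-4t) * u(t): L=1/(s+4), Re(s) > -4
For e^(9t) * u(-t): L=-1/(s-9), Re(s) < 9
Combined: F(s)=1/(s+4)-1/(s-9), -4 < Re(s) < 9

Answer: 1/(s+4)-1/(s-9), ROC: -4 < Re(s) < 9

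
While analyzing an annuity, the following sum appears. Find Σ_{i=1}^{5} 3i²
= 3·n(n+1)(2n+1)/6 = 3·5·6·11/6 = 165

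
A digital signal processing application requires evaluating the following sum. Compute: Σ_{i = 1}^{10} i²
Using formula: Σ i^2=n(n + 1)(2n + 1)/6=10·11·21/6=385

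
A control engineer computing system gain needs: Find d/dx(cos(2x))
Chain rule: d/dx[cos(u)]=-sin(u)·u' where u=2x
u'=2

Answer: -2·sin(2x)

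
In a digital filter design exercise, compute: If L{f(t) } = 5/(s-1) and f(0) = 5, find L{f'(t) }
L{f'(t)} = s·F(s) - f(0) = 5s/(s-1)-5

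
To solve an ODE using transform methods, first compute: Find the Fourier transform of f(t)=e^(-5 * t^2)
The Fourier transform of a Gaussian e^(-a * t^2) is sqrt(pi/a) * e^(-omega^2/(4a)).
With a = 5: F(omega) = sqrt(pi/5) * e^(-omega^2/20)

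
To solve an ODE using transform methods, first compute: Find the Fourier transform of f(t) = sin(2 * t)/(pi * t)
sin(W * t)/(pi * t)=(W/pi) * sinc(W * t/pi) is the impulse response of the ideal low-pass filter with cutoff W (here W=2).
Its Fourier transform is a rectangular function:
F(omega)=1 for |omega| < 2, 0 otherwise

Answer: rect(omega/4) [i.e., 1 for |omega| < 2, 0 otherwise]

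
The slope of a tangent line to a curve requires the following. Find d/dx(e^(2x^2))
Chain rule: d/dx[e^u]=e^u · u' where u=2x^2
u'=4x

Answer: 4x·e^(2x^2)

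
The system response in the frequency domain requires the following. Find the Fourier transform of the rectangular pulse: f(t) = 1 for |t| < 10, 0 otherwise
F(omega)=integral from -10 to 10 of e^(-j * omega * t) dt
=2 * sin(10 * omega)/omega=20 * sinc(10 * omega/pi)

Answer: 2 * sin(10 * omega)/omega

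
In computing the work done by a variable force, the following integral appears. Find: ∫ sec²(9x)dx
Since d/dx[tan(9x)] = 9sec²(9x), integral = tan(9x)/9 + C

Answer: (1/9)tan(9x) + C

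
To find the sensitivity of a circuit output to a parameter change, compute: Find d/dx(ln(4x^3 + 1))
Chain rule: d/dx[ln(u)]=u'/u where u=4x^3+1
u'=12x^2

Answer: (12x^2)/(4x^3+1)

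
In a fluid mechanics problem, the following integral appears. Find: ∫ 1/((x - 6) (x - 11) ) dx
Partial fractions: 1/((x-6)(x-11))=A/(x-6)+B/(x-11)
A=-1/5, B=1/5
∫ [-1/5· 1/(x-6)+1/5· 1/(x-11)] dx
=(1/5)[ln|x-11| - ln|x-6|]+C

Answer: (1/5)·ln|(x-11)/(x-6)|+C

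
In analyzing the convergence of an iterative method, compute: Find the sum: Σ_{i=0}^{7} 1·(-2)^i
Geometric series: S=a(1 - r^n)/(1 - r)
a=1, r=-2, n=8
S=1(1-256)/3=-85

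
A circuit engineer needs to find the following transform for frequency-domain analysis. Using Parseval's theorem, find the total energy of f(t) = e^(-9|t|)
Parseval's theorem: E = integral |f(t)|^2 dt = (1/2pi) integral |F(omega)|^2 domega
E = integral_{-inf}^{inf} e^(-18|t|) dt = 2 * integral_0^inf e^(-18t) dt = 2/(2 * 9) = 1/9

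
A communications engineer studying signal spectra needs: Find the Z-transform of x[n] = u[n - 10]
Using the time-shift property: Z{u[n-10]} = z^(-10)*z/(z-1)
= z^(-9)/(z-1)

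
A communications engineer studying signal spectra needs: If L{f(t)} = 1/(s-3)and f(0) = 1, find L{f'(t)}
L{f'(t)} = s·F(s) - f(0) = s/(s-3)-1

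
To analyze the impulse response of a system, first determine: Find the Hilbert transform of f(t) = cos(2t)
The Hilbert transform shifts each frequency component by -pi/2.
H{cos(wt)}=sin(wt)
With w=2: H{cos(2t)}=sin(2t)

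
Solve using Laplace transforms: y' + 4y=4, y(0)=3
Take L of both sides: sY(s) - 3 + 4Y(s) = 4/s
Y(s)(s + 4) = 4/s + 3
Y(s) = 4/(s(s + 4)) + 3/(s + 4)
Partial fractions: 4/(s(s + 4)) = 1/s - 1/(s + 4)
So Y(s) = 1/s + 2/(s + 4)
Inverse transform (L^(-1){1/s} = 1, L^(-1){1/(s + 4)} = e^(-4t)):

Answer: y(t) = 1 + 2·e^(-4t)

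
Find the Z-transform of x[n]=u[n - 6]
Using the time-shift property: Z{u[n-6]}=z^(-6)*z/(z-1)
=z^(-5)/(z-1)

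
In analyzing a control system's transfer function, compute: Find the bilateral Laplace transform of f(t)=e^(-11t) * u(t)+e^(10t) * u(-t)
For e^(-11t)*u(t): L=1/(s+11), Re(s) > -11
For e^(10t)*u(-t): L=-1/(s-10), Re(s) < 10
Combined: F(s)=1/(s+11)-1/(s-10), -11 < Re(s) < 10

Answer: 1/(s+11)-1/(s-10), ROC: -11 < Re(s) < 10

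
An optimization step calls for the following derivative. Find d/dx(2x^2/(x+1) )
Quotient rule: (f/g)' = (f'g - fg')/g²
f = 2x^2, f' = 4x
g = x+1, g' = 1

Answer: (4x·(x+1)-2x^2)/(x+1)²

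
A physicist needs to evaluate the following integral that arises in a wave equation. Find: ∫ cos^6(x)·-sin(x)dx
Let u=cos(x), du=-sin(x) dx
∫ u^6 du=u^7/7+C

Answer: cos^7(x)/7+C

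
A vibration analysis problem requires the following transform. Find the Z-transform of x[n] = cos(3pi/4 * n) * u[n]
Z{cos(w0 * n) * u[n]} = z(z - cos(w0))/(z^2 - 2z * cos(w0) + 1)
With w0 = 3pi/4: X(z) = z(z - cos(3pi/4))/(z^2 - 2z * cos(3pi/4) + 1)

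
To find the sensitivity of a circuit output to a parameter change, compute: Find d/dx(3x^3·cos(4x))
Product rule: (fg)' = f'g+fg'
f = 3x^3, f' = 9x^2
g = cos(4x), g' = -4·sin(4x)

Answer: 9x^2·cos(4x)-12x^3·sin(4x)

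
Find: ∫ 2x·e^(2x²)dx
Let u=2x², du=4x dx
∫ (1/2)e^u du=e^u/2 + C

Answer: e^(2x²)/2 + C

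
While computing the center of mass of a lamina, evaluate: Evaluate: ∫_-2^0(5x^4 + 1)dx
Step 1: Find antiderivative F(x) = x^5+x
Step 2: F(0) - F(-2) = 0 - (-34) = 34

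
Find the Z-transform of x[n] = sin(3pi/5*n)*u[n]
Z{sin(w0*n)*u[n]} = z*sin(w0)/(z^2-2z*cos(w0)+1)
With w0 = 3pi/5: X(z) = z*sin(3pi/5)/(z^2-2z*cos(3pi/5)+1)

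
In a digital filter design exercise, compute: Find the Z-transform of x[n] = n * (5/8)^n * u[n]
Using the property Z{n * a^n * u[n]} = az/(z-a)^2
With a = 5/8: X(z) = (5/8)z/(z - 5/8)^2, |z| > 5/8

Answer: (5/8)z/(z - 5/8)^2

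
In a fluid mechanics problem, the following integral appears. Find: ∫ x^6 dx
Using power rule: ∫ x^6 dx = 1/7 x^7 + C = (1/7)x^7 + C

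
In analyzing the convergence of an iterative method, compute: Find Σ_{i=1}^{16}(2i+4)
=2·Σ i+4·16=2·136+64=336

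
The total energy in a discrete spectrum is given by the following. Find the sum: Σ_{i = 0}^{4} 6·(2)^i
Geometric series: S=a(1 - r^n)/(1 - r)
a=6, r=2, n=5
S=6(1 - 32)/-1=186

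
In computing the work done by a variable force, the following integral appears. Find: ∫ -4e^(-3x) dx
Since d/dx[e^(-3x)] = -3e^(-3x), we get 4/3 e^(-3x) + C

Answer: (4/3)e^(-3x) + C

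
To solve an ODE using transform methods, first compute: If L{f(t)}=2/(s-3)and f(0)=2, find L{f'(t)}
L{f'(t)} = s·F(s) - f(0) = 2s/(s-3)-2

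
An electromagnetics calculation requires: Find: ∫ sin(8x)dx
Using substitution u = 8x: ∫ sin(u) du/8 = -cos(u)/8+C

Answer: (-1/8)cos(8x)+C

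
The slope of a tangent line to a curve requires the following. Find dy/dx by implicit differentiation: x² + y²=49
Differentiate both sides: 2x+2y·(dy/dx)=0
Solve: dy/dx=-2x/(2y)=-x/y

Answer: dy/dx=-x/y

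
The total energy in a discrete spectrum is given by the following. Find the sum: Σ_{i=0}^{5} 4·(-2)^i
Geometric series: S = a(1 - r^n)/(1 - r)
a = 4, r = -2, n = 6
S = 4(1 - 64)/3 = -84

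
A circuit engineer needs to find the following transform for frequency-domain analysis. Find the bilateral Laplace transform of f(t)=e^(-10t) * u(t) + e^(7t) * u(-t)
For e^(-10t)*u(t): L = 1/(s+10), Re(s) > -10
For e^(7t)*u(-t): L = -1/(s-7), Re(s) < 7
Combined: F(s) = 1/(s+10)-1/(s-7), -10 < Re(s) < 7

Answer: 1/(s+10)-1/(s-7), ROC: -10 < Re(s) < 7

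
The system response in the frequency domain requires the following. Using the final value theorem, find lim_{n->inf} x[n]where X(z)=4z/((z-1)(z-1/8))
Final value theorem: lim x[n] = lim_{z->1} (z-1)*X(z)
(z-1)*X(z) = 4z/(z-1/8)
As z->1: 4/(1-1/8) = 4/(7/8) = 32/7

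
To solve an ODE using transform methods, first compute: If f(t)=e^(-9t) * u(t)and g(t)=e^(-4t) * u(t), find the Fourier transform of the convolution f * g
By the convolution theorem: F{f * g}=F(omega) * G(omega)
F(omega)=1/(9 + j * omega), G(omega)=1/(4 + j * omega)
F{f * g}=1/((9 + j * omega)(4 + j * omega))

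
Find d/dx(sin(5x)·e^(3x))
Product rule: (fg)'=f'g+fg'
f=sin(5x), f'=5·cos(5x)
g=e^(3x), g'=3·e^(3x)

Answer: 5·cos(5x)·e^(3x)+3·sin(5x)·e^(3x)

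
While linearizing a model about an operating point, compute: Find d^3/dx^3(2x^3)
Apply power rule 3 times:
d^1: 6x^2
d^2: 12x
d^3: 12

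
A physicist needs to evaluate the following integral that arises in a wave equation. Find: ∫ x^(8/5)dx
Power rule: ∫ x^(8/5) dx=x^(13/5)/(13/5)+C

Answer: (5/13)·x^(13/5)+C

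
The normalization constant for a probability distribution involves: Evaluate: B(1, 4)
B(x,y) = Γ(x)Γ(y)/Γ(x + y) = (x-1)!(y-1)!/(x + y-1)!
B(1,4) = 0!·3!/4! = 1/4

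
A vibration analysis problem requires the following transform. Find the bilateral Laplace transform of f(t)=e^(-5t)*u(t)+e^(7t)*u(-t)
For e^(-5t)*u(t): L = 1/(s+5), Re(s) > -5
For e^(7t)*u(-t): L = -1/(s-7), Re(s) < 7
Combined: F(s) = 1/(s+5)-1/(s-7), -5 < Re(s) < 7

Answer: 1/(s+5)-1/(s-7), ROC: -5 < Re(s) < 7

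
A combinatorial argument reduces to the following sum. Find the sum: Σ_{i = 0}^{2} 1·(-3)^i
Geometric series: S=a(1 - r^n)/(1 - r)
a=1, r=-3, n=3
S=1(1 + 27)/4=7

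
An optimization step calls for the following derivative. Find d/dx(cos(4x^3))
Chain rule: d/dx[cos(u)] = -sin(u)·u' where u = 4x^3
u' = 12x^2

Answer: -12x^2·sin(4x^3)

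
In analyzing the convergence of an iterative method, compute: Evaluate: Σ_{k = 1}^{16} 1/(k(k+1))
Partial fractions: 1/(k(k+1))=1/k - 1/(k+1)
Telescoping sum: 1(1-1/17)=1·16/17

Answer: 16/17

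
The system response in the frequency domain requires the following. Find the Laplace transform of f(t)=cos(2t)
L{cos(wt)} = s/(s² + w²)
L{cos(2t)} = s/(s² + 4)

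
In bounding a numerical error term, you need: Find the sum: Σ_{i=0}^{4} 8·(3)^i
Geometric series: S = a(1 - r^n)/(1 - r)
a = 8, r = 3, n = 5
S = 8(1 - 243)/-2 = 968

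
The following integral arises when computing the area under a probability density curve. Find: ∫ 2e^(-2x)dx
Since d/dx[e^(-2x)] = -2e^(-2x), we get -1 e^(-2x)+C

Answer: -e^(-2x)+C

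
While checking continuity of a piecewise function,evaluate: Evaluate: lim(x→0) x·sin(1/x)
Squeeze theorem: -|x| ≤ x·sin(1/x) ≤ |x|
Since x → 0 as x → 0, by squeeze theorem the limit is 0

Answer: 0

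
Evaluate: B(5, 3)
B(x,y)=Γ(x)Γ(y)/Γ(x+y)=(x-1)!(y-1)!/(x+y-1)!
B(5,3)=4!·2!/7!=1/105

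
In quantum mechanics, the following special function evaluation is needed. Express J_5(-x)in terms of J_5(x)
For integer n: J_n(-x) = (-1)^n J_n(x)
With n = 5: J_5(-x) = (-1)^5 J_5(x) = -J_5(x)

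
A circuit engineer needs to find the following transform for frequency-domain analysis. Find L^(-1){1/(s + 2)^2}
L^(-1){1/(s-a)^n}=t^(n-1)·e^(at)/(n-1)!
Here a=-2, n=2: t^1·e^(-2t)/1

Answer: t·e^(-2t)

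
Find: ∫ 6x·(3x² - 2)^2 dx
Let u=3x² - 2, du=6x dx
∫ u^2 du=u^3/3+C

Answer: (3x² - 2)^3/3+C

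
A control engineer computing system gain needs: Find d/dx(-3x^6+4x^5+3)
Power rule: d/dx(ax^n)=n·a·x^(n-1)
Term by term: -18·x^5+20·x^4

Answer: -18x^5+20x^4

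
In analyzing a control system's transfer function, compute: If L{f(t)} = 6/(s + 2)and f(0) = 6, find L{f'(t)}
L{f'(t)} = s·F(s) - f(0) = 6s/(s+2)-6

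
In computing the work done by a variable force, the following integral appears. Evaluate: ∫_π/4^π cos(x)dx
Antiderivative: sin(x)
Evaluate at bounds: [sin(1·π)/1] - [sin(1·π/4)/1]
=((0) - (√2/2))/1=-√2/2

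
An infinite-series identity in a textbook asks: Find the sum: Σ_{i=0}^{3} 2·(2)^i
Geometric series: S = a(1 - r^n)/(1 - r)
a = 2, r = 2, n = 4
S = 2(1 - 16)/-1 = 30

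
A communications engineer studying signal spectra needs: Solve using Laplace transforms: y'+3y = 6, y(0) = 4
Take L of both sides: sY(s) - 4 + 3Y(s) = 6/s
Y(s)(s + 3) = 6/s + 4
Y(s) = 6/(s(s + 3)) + 4/(s + 3)
Partial fractions: 6/(s(s + 3)) = 2/s - 2/(s + 3)
So Y(s) = 2/s + 2/(s + 3)
Inverse transform (L^(-1){1/s} = 1, L^(-1){1/(s + 3)} = e^(-3t)):

Answer: y(t) = 2 + 2·e^(-3t)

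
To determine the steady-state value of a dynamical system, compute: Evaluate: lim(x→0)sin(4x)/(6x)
L'Hôpital (0/0): lim 4cos(4x)/6=4/6

Answer: 2/3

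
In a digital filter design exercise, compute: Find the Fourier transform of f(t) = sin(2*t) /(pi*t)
sin(W*t)/(pi*t)=(W/pi)*sinc(W*t/pi) is the impulse response of the ideal low-pass filter with cutoff W (here W=2).
Its Fourier transform is a rectangular function:
F(omega)=1 for |omega| < 2, 0 otherwise

Answer: rect(omega/4) [i.e., 1 for |omega| < 2, 0 otherwise]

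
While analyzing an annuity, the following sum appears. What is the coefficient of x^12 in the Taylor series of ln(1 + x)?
ln(1+x)=Σ (-1)^(n+1) x^n/n
Coefficient of x^12=(-1)^13/12=-1/12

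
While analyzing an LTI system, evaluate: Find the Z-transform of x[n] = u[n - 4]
Using the time-shift property: Z{u[n-4]}=z^(-4) * z/(z-1)
=z^(-3)/(z-1)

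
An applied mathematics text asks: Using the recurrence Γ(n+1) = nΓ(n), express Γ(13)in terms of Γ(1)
Γ(13) = 12Γ(12) = 12·11Γ(11) = ... = 12!·Γ(1) = 479001600·Γ(1)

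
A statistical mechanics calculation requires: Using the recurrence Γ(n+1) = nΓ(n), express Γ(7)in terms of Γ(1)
Γ(7) = 6Γ(6) = 6·5Γ(5) = ... = 6!·Γ(1) = 720·Γ(1)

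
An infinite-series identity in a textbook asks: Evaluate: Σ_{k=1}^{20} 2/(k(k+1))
Partial fractions: 2/(k(k+1))=2/k - 2/(k+1)
Telescoping sum: 2(1-1/21)=2·20/21

Answer: 40/21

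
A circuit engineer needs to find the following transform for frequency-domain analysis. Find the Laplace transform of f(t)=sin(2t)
L{sin(wt)}=w/(s²+w²)
L{sin(2t)}=2/(s²+4)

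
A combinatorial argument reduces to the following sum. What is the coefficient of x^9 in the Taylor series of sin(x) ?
sin(x)=Σ (-1)^k x^(2k + 1)/(2k + 1)!
For x^9: (-1)^4/9!=1/362880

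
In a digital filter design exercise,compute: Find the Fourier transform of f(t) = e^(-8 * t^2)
The Fourier transform of a Gaussian e^(-a*t^2) is sqrt(pi/a)*e^(-omega^2/(4a)).
With a=8: F(omega)=sqrt(pi/8)*e^(-omega^2/32)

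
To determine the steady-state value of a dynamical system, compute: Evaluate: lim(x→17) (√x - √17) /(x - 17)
Multiply by conjugate (√x+√17)/(√x+√17):
= (x - 17)/((x - 17)(√x+√17)) = 1/(√x+√17)
As x → 17: 1/(2√17)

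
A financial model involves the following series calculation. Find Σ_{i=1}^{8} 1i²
= 1·n(n+1)(2n+1)/6 = 1·8·9·17/6 = 204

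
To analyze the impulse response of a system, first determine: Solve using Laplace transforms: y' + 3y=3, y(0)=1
Take L of both sides: sY(s)-1+3Y(s) = 3/s
Y(s)(s+3) = 3/s+1
Y(s) = 3/(s(s+3))+1/(s+3)
Partial fractions: 3/(s(s+3)) = 1/s - 1/(s+3)
So Y(s) = 1/s
Inverse transform (L^(-1){1/s} = 1, L^(-1){1/(s+3)} = e^(-3t)):

Answer: y(t) = 1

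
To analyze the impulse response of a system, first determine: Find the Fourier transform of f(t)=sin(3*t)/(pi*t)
sin(W * t)/(pi * t)=(W/pi) * sinc(W * t/pi) is the impulse response of the ideal low-pass filter with cutoff W (here W=3).
Its Fourier transform is a rectangular function:
F(omega)=1 for |omega| < 3, 0 otherwise

Answer: rect(omega/6) [i.e., 1 for |omega| < 3, 0 otherwise]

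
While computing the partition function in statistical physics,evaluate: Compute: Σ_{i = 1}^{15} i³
Using formula: Σ i^3=[n(n+1)/2]²=[15·16/2]²=14400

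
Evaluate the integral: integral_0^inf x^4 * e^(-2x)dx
This is a Gamma integral. Substitute u=2x (du=2 dx):
integral_0^inf x^4 * e^(-2x) dx=(1/2^5) integral_0^inf u^4 * e^(-u) du
=Gamma(5)/2^5=4!/2^5=24/32

Answer: 3/4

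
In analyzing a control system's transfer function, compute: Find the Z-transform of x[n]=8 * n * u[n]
Z{n*u[n]} = z/(z-1)^2
By linearity: Z{8*n*u[n]} = 8z/(z-1)^2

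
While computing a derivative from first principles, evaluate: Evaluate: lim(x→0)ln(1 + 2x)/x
L'Hôpital (0/0): lim 2/(1 + 2x) / 1 = 2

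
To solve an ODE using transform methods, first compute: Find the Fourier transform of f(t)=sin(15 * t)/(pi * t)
sin(W * t)/(pi * t) = (W/pi) * sinc(W * t/pi) is the impulse response of the ideal low-pass filter with cutoff W (here W = 15).
Its Fourier transform is a rectangular function:
F(omega) = 1 for |omega| < 15, 0 otherwise

Answer: rect(omega/30) [i.e., 1 for |omega| < 15, 0 otherwise]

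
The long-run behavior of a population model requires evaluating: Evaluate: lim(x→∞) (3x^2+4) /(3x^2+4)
Divide numerator and denominator by x^2:
lim (3+4/x^2)/(3+4/x^2)=1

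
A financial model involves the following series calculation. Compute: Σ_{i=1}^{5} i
Using formula: Σ i^1=n(n+1)/2=5·6/2=15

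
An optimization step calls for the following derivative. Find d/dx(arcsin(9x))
d/dx[arcsin(u)] = u'/√(1-u²), u = 9x, u' = 9

Answer: 9/√(1 - 81x²)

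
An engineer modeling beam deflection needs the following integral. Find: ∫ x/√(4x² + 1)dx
Let u = 4x² + 1, du = 8x dx
∫ (1/8)·u^(-1/2) du = √u/4 + C

Answer: √(4x² + 1)/4 + C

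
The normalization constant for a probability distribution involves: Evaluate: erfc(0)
erfc(x) = 1 - erf(x); erfc(0) = 1 - erf(0) = 1 - 0 = 1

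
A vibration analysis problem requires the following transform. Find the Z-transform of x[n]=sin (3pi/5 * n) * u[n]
Z{sin(w0 * n) * u[n]}=z * sin(w0)/(z^2 - 2z * cos(w0) + 1)
With w0=3pi/5: X(z)=z * sin(3pi/5)/(z^2 - 2z * cos(3pi/5) + 1)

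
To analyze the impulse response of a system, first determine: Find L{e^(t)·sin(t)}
First shifting: L{e^(at)f(t)}=F(s-a)
L{sin(t)}=1/(s²+1)
Shift: 1/((s-1)²+1)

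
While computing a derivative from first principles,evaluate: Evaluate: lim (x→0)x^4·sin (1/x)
Squeeze theorem: -|x^4| ≤ x^4·sin(1/x) ≤ |x^4|
Since x^4 → 0 as x → 0, by squeeze theorem the limit is 0

Answer: 0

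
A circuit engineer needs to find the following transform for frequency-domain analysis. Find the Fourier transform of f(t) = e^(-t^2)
The Fourier transform of a Gaussian e^(-t^2) is sqrt(pi)*e^(-omega^2/4).
With a = 1: F(omega) = sqrt(pi)*e^(-omega^2/4)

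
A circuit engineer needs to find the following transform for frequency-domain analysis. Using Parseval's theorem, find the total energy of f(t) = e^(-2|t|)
Parseval's theorem: E = integral |f(t)|^2 dt = (1/2pi) integral |F(omega)|^2 domega
E = integral_{-inf}^{inf} e^(-4|t|) dt = 2 * integral_0^inf e^(-4t) dt = 2/(2 * 2) = 1/2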